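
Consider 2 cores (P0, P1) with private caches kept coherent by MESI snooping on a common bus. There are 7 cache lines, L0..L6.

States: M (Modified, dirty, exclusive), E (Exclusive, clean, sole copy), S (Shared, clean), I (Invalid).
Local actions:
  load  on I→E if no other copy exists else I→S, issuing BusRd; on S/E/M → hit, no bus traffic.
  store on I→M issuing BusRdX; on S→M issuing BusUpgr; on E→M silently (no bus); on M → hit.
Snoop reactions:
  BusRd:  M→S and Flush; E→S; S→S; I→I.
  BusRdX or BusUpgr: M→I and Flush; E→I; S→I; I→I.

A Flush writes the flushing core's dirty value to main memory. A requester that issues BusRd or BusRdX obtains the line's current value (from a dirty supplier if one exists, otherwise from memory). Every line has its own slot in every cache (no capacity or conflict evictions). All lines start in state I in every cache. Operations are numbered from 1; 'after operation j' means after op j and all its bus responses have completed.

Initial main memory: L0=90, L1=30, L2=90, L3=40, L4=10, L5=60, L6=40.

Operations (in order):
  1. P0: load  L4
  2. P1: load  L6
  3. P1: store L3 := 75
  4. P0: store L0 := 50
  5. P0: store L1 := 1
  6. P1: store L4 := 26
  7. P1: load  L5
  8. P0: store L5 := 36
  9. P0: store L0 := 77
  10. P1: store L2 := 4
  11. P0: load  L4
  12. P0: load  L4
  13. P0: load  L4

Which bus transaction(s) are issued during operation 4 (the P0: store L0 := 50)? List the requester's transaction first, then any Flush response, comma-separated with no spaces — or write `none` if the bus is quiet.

bus = BusRdX

1. P0: load  L4  bus=[BusRd]  L4: P0=E P1=I  mem[L4]=10
2. P1: load  L6  bus=[BusRd]  L6: P0=I P1=E  mem[L6]=40
3. P1: store L3 := 75  bus=[BusRdX]  L3: P0=I P1=M  mem[L3]=40
4. P0: store L0 := 50  bus=[BusRdX]  L0: P0=M P1=I  mem[L0]=90
5. P0: store L1 := 1  bus=[BusRdX]  L1: P0=M P1=I  mem[L1]=30
6. P1: store L4 := 26  bus=[BusRdX]  L4: P0=I P1=M  mem[L4]=10
7. P1: load  L5  bus=[BusRd]  L5: P0=I P1=E  mem[L5]=60
8. P0: store L5 := 36  bus=[BusRdX]  L5: P0=M P1=I  mem[L5]=60
9. P0: store L0 := 77  bus=[-]  L0: P0=M P1=I  mem[L0]=90
10. P1: store L2 := 4  bus=[BusRdX]  L2: P0=I P1=M  mem[L2]=90
11. P0: load  L4  bus=[BusRd,Flush]  L4: P0=S P1=S  mem[L4]=26
12. P0: load  L4  bus=[-]  L4: P0=S P1=S  mem[L4]=26
13. P0: load  L4  bus=[-]  L4: P0=S P1=S  mem[L4]=26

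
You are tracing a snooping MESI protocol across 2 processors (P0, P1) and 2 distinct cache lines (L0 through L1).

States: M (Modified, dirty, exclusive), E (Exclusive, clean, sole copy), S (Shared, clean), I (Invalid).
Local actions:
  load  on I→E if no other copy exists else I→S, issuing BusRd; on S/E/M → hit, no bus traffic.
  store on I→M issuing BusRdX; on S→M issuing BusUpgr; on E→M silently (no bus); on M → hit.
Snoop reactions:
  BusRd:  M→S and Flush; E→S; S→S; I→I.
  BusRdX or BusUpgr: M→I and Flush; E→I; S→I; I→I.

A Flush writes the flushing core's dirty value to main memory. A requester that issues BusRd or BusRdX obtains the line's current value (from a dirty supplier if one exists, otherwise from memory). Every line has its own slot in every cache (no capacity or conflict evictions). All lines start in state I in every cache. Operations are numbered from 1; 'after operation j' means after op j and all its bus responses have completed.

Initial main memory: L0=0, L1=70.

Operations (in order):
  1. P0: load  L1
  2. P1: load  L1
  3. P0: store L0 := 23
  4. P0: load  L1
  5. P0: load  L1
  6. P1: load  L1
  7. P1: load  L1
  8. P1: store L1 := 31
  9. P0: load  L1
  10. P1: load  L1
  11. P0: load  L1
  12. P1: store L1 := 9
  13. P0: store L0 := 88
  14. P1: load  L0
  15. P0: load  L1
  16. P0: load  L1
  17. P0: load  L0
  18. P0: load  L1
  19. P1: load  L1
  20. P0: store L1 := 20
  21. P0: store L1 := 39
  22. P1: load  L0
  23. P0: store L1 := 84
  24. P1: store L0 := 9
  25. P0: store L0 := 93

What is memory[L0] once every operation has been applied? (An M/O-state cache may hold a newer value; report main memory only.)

memory[L0] = 9

1. P0: load  L1  bus=[BusRd]  L1: P0=E P1=I  mem[L1]=70
2. P1: load  L1  bus=[BusRd]  L1: P0=S P1=S  mem[L1]=70
3. P0: store L0 := 23  bus=[BusRdX]  L0: P0=M P1=I  mem[L0]=0
4. P0: load  L1  bus=[-]  L1: P0=S P1=S  mem[L1]=70
5. P0: load  L1  bus=[-]  L1: P0=S P1=S  mem[L1]=70
6. P1: load  L1  bus=[-]  L1: P0=S P1=S  mem[L1]=70
7. P1: load  L1  bus=[-]  L1: P0=S P1=S  mem[L1]=70
8. P1: store L1 := 31  bus=[BusUpgr]  L1: P0=I P1=M  mem[L1]=70
9. P0: load  L1  bus=[BusRd,Flush]  L1: P0=S P1=S  mem[L1]=31
10. P1: load  L1  bus=[-]  L1: P0=S P1=S  mem[L1]=31
11. P0: load  L1  bus=[-]  L1: P0=S P1=S  mem[L1]=31
12. P1: store L1 := 9  bus=[BusUpgr]  L1: P0=I P1=M  mem[L1]=31
13. P0: store L0 := 88  bus=[-]  L0: P0=M P1=I  mem[L0]=0
14. P1: load  L0  bus=[BusRd,Flush]  L0: P0=S P1=S  mem[L0]=88
15. P0: load  L1  bus=[BusRd,Flush]  L1: P0=S P1=S  mem[L1]=9
16. P0: load  L1  bus=[-]  L1: P0=S P1=S  mem[L1]=9
17. P0: load  L0  bus=[-]  L0: P0=S P1=S  mem[L0]=88
18. P0: load  L1  bus=[-]  L1: P0=S P1=S  mem[L1]=9
19. P1: load  L1  bus=[-]  L1: P0=S P1=S  mem[L1]=9
20. P0: store L1 := 20  bus=[BusUpgr]  L1: P0=M P1=I  mem[L1]=9
21. P0: store L1 := 39  bus=[-]  L1: P0=M P1=I  mem[L1]=9
22. P1: load  L0  bus=[-]  L0: P0=S P1=S  mem[L0]=88
23. P0: store L1 := 84  bus=[-]  L1: P0=M P1=I  mem[L1]=9
24. P1: store L0 := 9  bus=[BusUpgr]  L0: P0=I P1=M  mem[L0]=88
25. P0: store L0 := 93  bus=[BusRdX,Flush]  L0: P0=M P1=I  mem[L0]=9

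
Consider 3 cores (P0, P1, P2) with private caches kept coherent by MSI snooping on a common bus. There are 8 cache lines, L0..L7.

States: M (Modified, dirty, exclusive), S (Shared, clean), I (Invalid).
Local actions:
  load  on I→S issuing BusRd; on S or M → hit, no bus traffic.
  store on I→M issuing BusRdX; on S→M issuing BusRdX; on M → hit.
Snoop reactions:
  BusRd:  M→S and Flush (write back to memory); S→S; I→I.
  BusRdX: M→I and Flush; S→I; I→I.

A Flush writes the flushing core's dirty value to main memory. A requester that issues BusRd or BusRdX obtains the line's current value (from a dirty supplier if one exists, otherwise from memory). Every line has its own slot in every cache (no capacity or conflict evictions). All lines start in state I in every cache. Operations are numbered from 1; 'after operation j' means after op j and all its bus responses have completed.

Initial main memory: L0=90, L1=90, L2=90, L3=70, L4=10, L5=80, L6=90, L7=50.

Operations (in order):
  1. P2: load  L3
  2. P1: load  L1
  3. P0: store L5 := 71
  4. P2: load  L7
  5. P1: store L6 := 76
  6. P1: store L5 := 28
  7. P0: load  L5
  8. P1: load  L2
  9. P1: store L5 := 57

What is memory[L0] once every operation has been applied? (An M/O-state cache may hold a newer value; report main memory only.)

memory[L0] = 90

[1] P2: load  L3 | P0:I, P1:I, P2:S(70) | bus: BusRd
[2] P1: load  L1 | P0:I, P1:S(90), P2:I | bus: BusRd
[3] P0: store L5 := 71 | P0:M(71), P1:I, P2:I | bus: BusRdX
[4] P2: load  L7 | P0:I, P1:I, P2:S(50) | bus: BusRd
[5] P1: store L6 := 76 | P0:I, P1:M(76), P2:I | bus: BusRdX
[6] P1: store L5 := 28 | P0:I, P1:M(28), P2:I | bus: BusRdX,Flush
[7] P0: load  L5 | P0:S(28), P1:S(28), P2:I | bus: BusRd,Flush
[8] P1: load  L2 | P0:I, P1:S(90), P2:I | bus: BusRd
[9] P1: store L5 := 57 | P0:I, P1:M(57), P2:I | bus: BusRdX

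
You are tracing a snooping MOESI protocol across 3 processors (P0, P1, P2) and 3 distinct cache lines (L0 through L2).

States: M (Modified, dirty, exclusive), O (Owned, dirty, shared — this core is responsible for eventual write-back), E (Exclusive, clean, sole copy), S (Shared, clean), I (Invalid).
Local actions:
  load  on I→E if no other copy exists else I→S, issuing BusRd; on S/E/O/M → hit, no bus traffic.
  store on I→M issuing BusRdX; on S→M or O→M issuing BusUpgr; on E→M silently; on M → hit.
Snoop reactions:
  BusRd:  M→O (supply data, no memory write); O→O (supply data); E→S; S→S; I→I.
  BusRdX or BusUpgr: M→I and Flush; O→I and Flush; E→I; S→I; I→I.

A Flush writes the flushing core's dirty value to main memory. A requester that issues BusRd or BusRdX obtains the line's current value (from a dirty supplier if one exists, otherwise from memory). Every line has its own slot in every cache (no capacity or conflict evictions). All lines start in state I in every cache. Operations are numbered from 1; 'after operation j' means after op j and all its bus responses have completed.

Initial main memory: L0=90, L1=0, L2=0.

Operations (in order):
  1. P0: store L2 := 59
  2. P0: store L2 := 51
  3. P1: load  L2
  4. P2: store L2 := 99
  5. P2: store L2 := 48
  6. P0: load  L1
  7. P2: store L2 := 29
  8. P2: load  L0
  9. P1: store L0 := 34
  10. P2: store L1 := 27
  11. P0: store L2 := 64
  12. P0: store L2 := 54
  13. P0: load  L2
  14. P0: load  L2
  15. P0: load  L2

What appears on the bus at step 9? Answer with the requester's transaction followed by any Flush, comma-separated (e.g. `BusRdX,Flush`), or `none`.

  op1 P0: store L2 := 59 → M/I/I on L2; bus BusRdX; mem=0
  op2 P0: store L2 := 51 → M/I/I on L2; bus (none); mem=0
  op3 P1: load  L2 → O/S/I on L2; bus BusRd; mem=0
  op4 P2: store L2 := 99 → I/I/M on L2; bus BusRdX Flush; mem=51
  op5 P2: store L2 := 48 → I/I/M on L2; bus (none); mem=51
  op6 P0: load  L1 → E/I/I on L1; bus BusRd; mem=0
  op7 P2: store L2 := 29 → I/I/M on L2; bus (none); mem=51
  op8 P2: load  L0 → I/I/E on L0; bus BusRd; mem=90
  op9 P1: store L0 := 34 → I/M/I on L0; bus BusRdX; mem=90
  op10 P2: store L1 := 27 → I/I/M on L1; bus BusRdX; mem=0
  op11 P0: store L2 := 64 → M/I/I on L2; bus BusRdX Flush; mem=29
  op12 P0: store L2 := 54 → M/I/I on L2; bus (none); mem=29
  op13 P0: load  L2 → M/I/I on L2; bus (none); mem=29
  op14 P0: load  L2 → M/I/I on L2; bus (none); mem=29
  op15 P0: load  L2 → M/I/I on L2; bus (none); mem=29

bus = BusRdX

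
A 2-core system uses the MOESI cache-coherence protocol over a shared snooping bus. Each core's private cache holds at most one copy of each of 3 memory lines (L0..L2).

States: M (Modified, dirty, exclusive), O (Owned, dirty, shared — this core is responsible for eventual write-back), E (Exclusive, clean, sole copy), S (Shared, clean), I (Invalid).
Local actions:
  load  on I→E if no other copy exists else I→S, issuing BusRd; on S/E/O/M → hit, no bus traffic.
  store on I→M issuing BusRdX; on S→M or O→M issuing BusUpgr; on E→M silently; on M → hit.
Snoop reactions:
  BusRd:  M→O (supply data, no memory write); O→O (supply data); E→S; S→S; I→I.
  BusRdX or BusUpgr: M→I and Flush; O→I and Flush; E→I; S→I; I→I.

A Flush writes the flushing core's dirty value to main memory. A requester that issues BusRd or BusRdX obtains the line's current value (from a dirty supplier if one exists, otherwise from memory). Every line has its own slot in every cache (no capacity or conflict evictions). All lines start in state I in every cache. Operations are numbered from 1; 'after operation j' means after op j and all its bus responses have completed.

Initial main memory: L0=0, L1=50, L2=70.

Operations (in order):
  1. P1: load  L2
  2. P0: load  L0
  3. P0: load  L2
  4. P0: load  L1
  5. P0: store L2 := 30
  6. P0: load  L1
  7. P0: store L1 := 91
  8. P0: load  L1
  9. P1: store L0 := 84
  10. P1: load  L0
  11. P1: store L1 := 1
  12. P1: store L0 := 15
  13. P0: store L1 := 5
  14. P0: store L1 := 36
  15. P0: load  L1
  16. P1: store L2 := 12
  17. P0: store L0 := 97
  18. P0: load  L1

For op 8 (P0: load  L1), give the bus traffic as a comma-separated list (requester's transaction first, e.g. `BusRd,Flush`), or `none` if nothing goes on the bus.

bus = none

[1] P1: load  L2 | P0:I, P1:E(70) | bus: BusRd
[2] P0: load  L0 | P0:E(0), P1:I | bus: BusRd
[3] P0: load  L2 | P0:S(70), P1:S(70) | bus: BusRd
[4] P0: load  L1 | P0:E(50), P1:I | bus: BusRd
[5] P0: store L2 := 30 | P0:M(30), P1:I | bus: BusUpgr
[6] P0: load  L1 | P0:E(50), P1:I | bus: none
[7] P0: store L1 := 91 | P0:M(91), P1:I | bus: none
[8] P0: load  L1 | P0:M(91), P1:I | bus: none
[9] P1: store L0 := 84 | P0:I, P1:M(84) | bus: BusRdX
[10] P1: load  L0 | P0:I, P1:M(84) | bus: none
[11] P1: store L1 := 1 | P0:I, P1:M(1) | bus: BusRdX,Flush
[12] P1: store L0 := 15 | P0:I, P1:M(15) | bus: none
[13] P0: store L1 := 5 | P0:M(5), P1:I | bus: BusRdX,Flush
[14] P0: store L1 := 36 | P0:M(36), P1:I | bus: none
[15] P0: load  L1 | P0:M(36), P1:I | bus: none
[16] P1: store L2 := 12 | P0:I, P1:M(12) | bus: BusRdX,Flush
[17] P0: store L0 := 97 | P0:M(97), P1:I | bus: BusRdX,Flush
[18] P0: load  L1 | P0:M(36), P1:I | bus: none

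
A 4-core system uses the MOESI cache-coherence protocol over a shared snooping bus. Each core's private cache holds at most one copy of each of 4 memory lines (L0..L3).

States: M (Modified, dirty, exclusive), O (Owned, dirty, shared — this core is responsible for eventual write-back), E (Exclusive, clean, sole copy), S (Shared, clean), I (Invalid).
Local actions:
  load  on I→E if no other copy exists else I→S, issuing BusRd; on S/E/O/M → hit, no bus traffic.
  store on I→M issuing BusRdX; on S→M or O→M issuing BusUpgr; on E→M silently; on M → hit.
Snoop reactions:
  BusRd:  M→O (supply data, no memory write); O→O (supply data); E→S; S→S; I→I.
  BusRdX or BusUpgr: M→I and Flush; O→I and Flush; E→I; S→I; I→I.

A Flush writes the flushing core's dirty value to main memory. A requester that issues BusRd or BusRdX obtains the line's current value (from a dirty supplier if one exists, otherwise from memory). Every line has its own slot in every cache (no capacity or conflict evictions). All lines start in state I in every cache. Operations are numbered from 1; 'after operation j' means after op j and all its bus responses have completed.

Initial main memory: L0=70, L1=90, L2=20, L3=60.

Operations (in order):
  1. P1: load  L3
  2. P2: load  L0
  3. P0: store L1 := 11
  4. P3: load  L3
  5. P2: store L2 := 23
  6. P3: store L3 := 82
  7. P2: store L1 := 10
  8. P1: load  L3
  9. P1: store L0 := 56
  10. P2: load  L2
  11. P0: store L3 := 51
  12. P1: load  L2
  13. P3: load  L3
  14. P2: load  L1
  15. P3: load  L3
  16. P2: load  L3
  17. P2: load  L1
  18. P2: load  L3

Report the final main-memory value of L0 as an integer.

1. P1: load  L3  bus=[BusRd]  L3: P0=I P1=E P2=I P3=I  mem[L3]=60
2. P2: load  L0  bus=[BusRd]  L0: P0=I P1=I P2=E P3=I  mem[L0]=70
3. P0: store L1 := 11  bus=[BusRdX]  L1: P0=M P1=I P2=I P3=I  mem[L1]=90
4. P3: load  L3  bus=[BusRd]  L3: P0=I P1=S P2=I P3=S  mem[L3]=60
5. P2: store L2 := 23  bus=[BusRdX]  L2: P0=I P1=I P2=M P3=I  mem[L2]=20
6. P3: store L3 := 82  bus=[BusUpgr]  L3: P0=I P1=I P2=I P3=M  mem[L3]=60
7. P2: store L1 := 10  bus=[BusRdX,Flush]  L1: P0=I P1=I P2=M P3=I  mem[L1]=11
8. P1: load  L3  bus=[BusRd]  L3: P0=I P1=S P2=I P3=O  mem[L3]=60
9. P1: store L0 := 56  bus=[BusRdX]  L0: P0=I P1=M P2=I P3=I  mem[L0]=70
10. P2: load  L2  bus=[-]  L2: P0=I P1=I P2=M P3=I  mem[L2]=20
11. P0: store L3 := 51  bus=[BusRdX,Flush]  L3: P0=M P1=I P2=I P3=I  mem[L3]=82
12. P1: load  L2  bus=[BusRd]  L2: P0=I P1=S P2=O P3=I  mem[L2]=20
13. P3: load  L3  bus=[BusRd]  L3: P0=O P1=I P2=I P3=S  mem[L3]=82
14. P2: load  L1  bus=[-]  L1: P0=I P1=I P2=M P3=I  mem[L1]=11
15. P3: load  L3  bus=[-]  L3: P0=O P1=I P2=I P3=S  mem[L3]=82
16. P2: load  L3  bus=[BusRd]  L3: P0=O P1=I P2=S P3=S  mem[L3]=82
17. P2: load  L1  bus=[-]  L1: P0=I P1=I P2=M P3=I  mem[L1]=11
18. P2: load  L3  bus=[-]  L3: P0=O P1=I P2=S P3=S  mem[L3]=82

memory[L0] = 70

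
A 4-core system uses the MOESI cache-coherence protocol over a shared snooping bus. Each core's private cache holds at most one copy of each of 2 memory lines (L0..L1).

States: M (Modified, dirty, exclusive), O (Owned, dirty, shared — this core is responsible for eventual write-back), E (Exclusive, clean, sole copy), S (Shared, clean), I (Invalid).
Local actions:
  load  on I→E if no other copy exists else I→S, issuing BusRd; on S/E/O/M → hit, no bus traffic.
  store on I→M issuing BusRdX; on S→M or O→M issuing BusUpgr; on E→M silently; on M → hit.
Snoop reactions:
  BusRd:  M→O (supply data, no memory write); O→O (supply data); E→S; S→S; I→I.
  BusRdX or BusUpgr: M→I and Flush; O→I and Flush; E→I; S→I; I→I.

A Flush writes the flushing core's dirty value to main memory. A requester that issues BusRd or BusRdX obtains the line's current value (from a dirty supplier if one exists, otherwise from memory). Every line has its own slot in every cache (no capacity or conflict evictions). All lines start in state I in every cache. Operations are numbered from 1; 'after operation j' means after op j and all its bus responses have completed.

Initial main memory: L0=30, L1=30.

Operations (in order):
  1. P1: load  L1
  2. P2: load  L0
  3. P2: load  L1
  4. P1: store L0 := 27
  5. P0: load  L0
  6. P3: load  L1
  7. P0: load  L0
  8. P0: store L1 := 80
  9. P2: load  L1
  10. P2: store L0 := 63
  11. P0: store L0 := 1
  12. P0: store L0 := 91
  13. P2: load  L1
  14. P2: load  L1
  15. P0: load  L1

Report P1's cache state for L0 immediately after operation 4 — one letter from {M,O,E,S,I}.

  op1 P1: load  L1 → I/E/I/I on L1; bus BusRd; mem=30
  op2 P2: load  L0 → I/I/E/I on L0; bus BusRd; mem=30
  op3 P2: load  L1 → I/S/S/I on L1; bus BusRd; mem=30
  op4 P1: store L0 := 27 → I/M/I/I on L0; bus BusRdX; mem=30
  op5 P0: load  L0 → S/O/I/I on L0; bus BusRd; mem=30
  op6 P3: load  L1 → I/S/S/S on L1; bus BusRd; mem=30
  op7 P0: load  L0 → S/O/I/I on L0; bus (none); mem=30
  op8 P0: store L1 := 80 → M/I/I/I on L1; bus BusRdX; mem=30
  op9 P2: load  L1 → O/I/S/I on L1; bus BusRd; mem=30
  op10 P2: store L0 := 63 → I/I/M/I on L0; bus BusRdX Flush; mem=27
  op11 P0: store L0 := 1 → M/I/I/I on L0; bus BusRdX Flush; mem=63
  op12 P0: store L0 := 91 → M/I/I/I on L0; bus (none); mem=63
  op13 P2: load  L1 → O/I/S/I on L1; bus (none); mem=30
  op14 P2: load  L1 → O/I/S/I on L1; bus (none); mem=30
  op15 P0: load  L1 → O/I/S/I on L1; bus (none); mem=30

state = M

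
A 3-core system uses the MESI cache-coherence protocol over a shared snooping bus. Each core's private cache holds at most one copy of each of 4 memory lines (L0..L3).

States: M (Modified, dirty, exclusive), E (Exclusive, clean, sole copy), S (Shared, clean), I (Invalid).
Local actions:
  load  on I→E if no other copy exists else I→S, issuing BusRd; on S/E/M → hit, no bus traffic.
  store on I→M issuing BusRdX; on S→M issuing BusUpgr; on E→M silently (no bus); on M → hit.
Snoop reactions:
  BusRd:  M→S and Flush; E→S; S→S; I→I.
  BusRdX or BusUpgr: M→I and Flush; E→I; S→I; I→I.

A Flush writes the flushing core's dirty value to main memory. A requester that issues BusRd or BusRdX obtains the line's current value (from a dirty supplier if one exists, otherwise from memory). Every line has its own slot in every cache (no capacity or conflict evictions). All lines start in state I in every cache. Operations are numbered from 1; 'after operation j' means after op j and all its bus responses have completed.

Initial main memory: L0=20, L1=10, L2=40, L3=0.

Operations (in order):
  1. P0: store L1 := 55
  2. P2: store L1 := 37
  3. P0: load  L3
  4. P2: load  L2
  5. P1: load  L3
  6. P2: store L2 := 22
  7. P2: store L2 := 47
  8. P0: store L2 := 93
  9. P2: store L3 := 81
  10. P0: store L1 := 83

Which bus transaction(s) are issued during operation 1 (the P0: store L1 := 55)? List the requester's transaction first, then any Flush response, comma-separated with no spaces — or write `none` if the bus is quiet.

bus = BusRdX

1. P0: store L1 := 55  bus=[BusRdX]  L1: P0=M P1=I P2=I  mem[L1]=10
2. P2: store L1 := 37  bus=[BusRdX,Flush]  L1: P0=I P1=I P2=M  mem[L1]=55
3. P0: load  L3  bus=[BusRd]  L3: P0=E P1=I P2=I  mem[L3]=0
4. P2: load  L2  bus=[BusRd]  L2: P0=I P1=I P2=E  mem[L2]=40
5. P1: load  L3  bus=[BusRd]  L3: P0=S P1=S P2=I  mem[L3]=0
6. P2: store L2 := 22  bus=[-]  L2: P0=I P1=I P2=M  mem[L2]=40
7. P2: store L2 := 47  bus=[-]  L2: P0=I P1=I P2=M  mem[L2]=40
8. P0: store L2 := 93  bus=[BusRdX,Flush]  L2: P0=M P1=I P2=I  mem[L2]=47
9. P2: store L3 := 81  bus=[BusRdX]  L3: P0=I P1=I P2=M  mem[L3]=0
10. P0: store L1 := 83  bus=[BusRdX,Flush]  L1: P0=M P1=I P2=I  mem[L1]=37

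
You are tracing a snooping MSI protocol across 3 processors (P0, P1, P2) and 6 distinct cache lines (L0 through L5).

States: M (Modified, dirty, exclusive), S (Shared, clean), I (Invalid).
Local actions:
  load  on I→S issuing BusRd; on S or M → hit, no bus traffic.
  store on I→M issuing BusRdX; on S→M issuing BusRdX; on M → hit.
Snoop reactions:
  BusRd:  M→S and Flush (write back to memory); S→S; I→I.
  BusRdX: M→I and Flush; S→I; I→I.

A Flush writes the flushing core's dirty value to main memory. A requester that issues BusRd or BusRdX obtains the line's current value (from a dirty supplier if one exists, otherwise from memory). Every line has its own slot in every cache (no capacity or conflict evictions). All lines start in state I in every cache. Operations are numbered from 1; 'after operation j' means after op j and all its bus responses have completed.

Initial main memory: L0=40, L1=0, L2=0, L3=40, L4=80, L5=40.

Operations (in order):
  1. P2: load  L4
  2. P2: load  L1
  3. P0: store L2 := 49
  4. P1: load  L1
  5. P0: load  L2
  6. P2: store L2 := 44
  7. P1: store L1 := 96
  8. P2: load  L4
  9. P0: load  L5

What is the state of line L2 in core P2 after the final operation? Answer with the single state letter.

step 1: P2: load  L4  ⟶  IIS  (L4)  txn=BusRd  M[L4]=80
step 2: P2: load  L1  ⟶  IIS  (L1)  txn=BusRd  M[L1]=0
step 3: P0: store L2 := 49  ⟶  MII  (L2)  txn=BusRdX  M[L2]=0
step 4: P1: load  L1  ⟶  ISS  (L1)  txn=BusRd  M[L1]=0
step 5: P0: load  L2  ⟶  MII  (L2)  txn=∅  M[L2]=0
step 6: P2: store L2 := 44  ⟶  IIM  (L2)  txn=BusRdX+Flush  M[L2]=49
step 7: P1: store L1 := 96  ⟶  IMI  (L1)  txn=BusRdX  M[L1]=0
step 8: P2: load  L4  ⟶  IIS  (L4)  txn=∅  M[L4]=80
step 9: P0: load  L5  ⟶  SII  (L5)  txn=BusRd  M[L5]=40

state = M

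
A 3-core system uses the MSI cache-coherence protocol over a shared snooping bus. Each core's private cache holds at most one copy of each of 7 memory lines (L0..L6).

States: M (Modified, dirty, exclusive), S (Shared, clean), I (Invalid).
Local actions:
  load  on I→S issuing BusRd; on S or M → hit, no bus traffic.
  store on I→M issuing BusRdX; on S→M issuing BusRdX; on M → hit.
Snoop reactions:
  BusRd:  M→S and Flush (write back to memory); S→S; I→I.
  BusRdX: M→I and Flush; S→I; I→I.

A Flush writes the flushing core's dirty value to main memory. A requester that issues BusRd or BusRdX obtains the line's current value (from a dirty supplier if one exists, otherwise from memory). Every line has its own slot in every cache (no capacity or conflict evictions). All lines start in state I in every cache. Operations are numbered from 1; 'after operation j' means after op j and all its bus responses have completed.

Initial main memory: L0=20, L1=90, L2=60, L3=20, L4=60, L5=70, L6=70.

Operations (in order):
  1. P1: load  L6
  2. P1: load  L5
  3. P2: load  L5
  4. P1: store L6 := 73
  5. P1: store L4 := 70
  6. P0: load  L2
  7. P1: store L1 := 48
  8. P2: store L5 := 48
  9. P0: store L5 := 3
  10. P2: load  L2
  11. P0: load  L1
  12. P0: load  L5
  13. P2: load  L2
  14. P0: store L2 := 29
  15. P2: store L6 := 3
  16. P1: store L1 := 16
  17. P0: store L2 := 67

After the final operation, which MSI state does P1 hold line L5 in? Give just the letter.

state = I

step 1: P1: load  L6  ⟶  ISI  (L6)  txn=BusRd  M[L6]=70
step 2: P1: load  L5  ⟶  ISI  (L5)  txn=BusRd  M[L5]=70
step 3: P2: load  L5  ⟶  ISS  (L5)  txn=BusRd  M[L5]=70
step 4: P1: store L6 := 73  ⟶  IMI  (L6)  txn=BusRdX  M[L6]=70
step 5: P1: store L4 := 70  ⟶  IMI  (L4)  txn=BusRdX  M[L4]=60
step 6: P0: load  L2  ⟶  SII  (L2)  txn=BusRd  M[L2]=60
step 7: P1: store L1 := 48  ⟶  IMI  (L1)  txn=BusRdX  M[L1]=90
step 8: P2: store L5 := 48  ⟶  IIM  (L5)  txn=BusRdX  M[L5]=70
step 9: P0: store L5 := 3  ⟶  MII  (L5)  txn=BusRdX+Flush  M[L5]=48
step 10: P2: load  L2  ⟶  SIS  (L2)  txn=BusRd  M[L2]=60
step 11: P0: load  L1  ⟶  SSI  (L1)  txn=BusRd+Flush  M[L1]=48
step 12: P0: load  L5  ⟶  MII  (L5)  txn=∅  M[L5]=48
step 13: P2: load  L2  ⟶  SIS  (L2)  txn=∅  M[L2]=60
step 14: P0: store L2 := 29  ⟶  MII  (L2)  txn=BusRdX  M[L2]=60
step 15: P2: store L6 := 3  ⟶  IIM  (L6)  txn=BusRdX+Flush  M[L6]=73
step 16: P1: store L1 := 16  ⟶  IMI  (L1)  txn=BusRdX  M[L1]=48
step 17: P0: store L2 := 67  ⟶  MII  (L2)  txn=∅  M[L2]=60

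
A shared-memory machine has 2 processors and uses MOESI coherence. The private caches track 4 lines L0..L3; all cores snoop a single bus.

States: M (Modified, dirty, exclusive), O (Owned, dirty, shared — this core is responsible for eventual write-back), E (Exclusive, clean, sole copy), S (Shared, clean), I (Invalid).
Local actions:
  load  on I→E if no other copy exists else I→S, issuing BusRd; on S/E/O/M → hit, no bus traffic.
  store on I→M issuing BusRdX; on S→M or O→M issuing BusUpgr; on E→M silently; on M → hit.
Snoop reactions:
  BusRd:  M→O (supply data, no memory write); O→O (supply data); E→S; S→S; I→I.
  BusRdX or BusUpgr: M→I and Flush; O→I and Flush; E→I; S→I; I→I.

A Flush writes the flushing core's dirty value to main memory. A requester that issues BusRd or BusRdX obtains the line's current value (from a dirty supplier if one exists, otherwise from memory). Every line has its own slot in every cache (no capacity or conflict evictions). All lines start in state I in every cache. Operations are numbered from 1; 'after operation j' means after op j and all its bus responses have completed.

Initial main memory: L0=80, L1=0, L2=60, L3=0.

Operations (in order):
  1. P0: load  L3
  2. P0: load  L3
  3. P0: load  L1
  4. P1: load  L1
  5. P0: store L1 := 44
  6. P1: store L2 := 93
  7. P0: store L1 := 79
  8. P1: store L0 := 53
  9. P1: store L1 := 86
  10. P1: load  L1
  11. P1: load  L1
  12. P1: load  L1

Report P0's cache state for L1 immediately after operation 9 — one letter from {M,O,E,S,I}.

1. P0: load  L3  bus=[BusRd]  L3: P0=E P1=I  mem[L3]=0
2. P0: load  L3  bus=[-]  L3: P0=E P1=I  mem[L3]=0
3. P0: load  L1  bus=[BusRd]  L1: P0=E P1=I  mem[L1]=0
4. P1: load  L1  bus=[BusRd]  L1: P0=S P1=S  mem[L1]=0
5. P0: store L1 := 44  bus=[BusUpgr]  L1: P0=M P1=I  mem[L1]=0
6. P1: store L2 := 93  bus=[BusRdX]  L2: P0=I P1=M  mem[L2]=60
7. P0: store L1 := 79  bus=[-]  L1: P0=M P1=I  mem[L1]=0
8. P1: store L0 := 53  bus=[BusRdX]  L0: P0=I P1=M  mem[L0]=80
9. P1: store L1 := 86  bus=[BusRdX,Flush]  L1: P0=I P1=M  mem[L1]=79
10. P1: load  L1  bus=[-]  L1: P0=I P1=M  mem[L1]=79
11. P1: load  L1  bus=[-]  L1: P0=I P1=M  mem[L1]=79
12. P1: load  L1  bus=[-]  L1: P0=I P1=M  mem[L1]=79

state = I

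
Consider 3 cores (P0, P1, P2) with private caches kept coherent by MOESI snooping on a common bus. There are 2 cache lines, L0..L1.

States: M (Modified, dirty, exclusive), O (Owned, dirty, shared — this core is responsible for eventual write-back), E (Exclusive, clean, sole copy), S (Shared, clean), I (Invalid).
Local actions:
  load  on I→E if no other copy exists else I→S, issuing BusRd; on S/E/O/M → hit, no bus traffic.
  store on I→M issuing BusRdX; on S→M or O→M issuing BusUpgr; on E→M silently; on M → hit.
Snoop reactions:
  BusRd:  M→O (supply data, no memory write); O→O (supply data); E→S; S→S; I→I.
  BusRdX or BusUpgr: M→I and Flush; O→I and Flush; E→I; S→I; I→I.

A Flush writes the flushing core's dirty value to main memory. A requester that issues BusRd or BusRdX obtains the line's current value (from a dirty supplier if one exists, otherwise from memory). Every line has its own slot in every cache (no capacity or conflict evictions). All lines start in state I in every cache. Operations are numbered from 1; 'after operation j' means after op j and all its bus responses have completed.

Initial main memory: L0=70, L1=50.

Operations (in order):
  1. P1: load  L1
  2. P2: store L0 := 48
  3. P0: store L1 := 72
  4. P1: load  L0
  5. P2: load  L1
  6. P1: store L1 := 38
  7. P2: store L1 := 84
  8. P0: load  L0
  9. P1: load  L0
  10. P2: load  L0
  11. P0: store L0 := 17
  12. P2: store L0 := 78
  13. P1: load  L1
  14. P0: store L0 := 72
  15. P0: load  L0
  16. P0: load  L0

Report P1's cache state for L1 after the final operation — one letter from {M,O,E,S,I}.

1. P1: load  L1  bus=[BusRd]  L1: P0=I P1=E P2=I  mem[L1]=50
2. P2: store L0 := 48  bus=[BusRdX]  L0: P0=I P1=I P2=M  mem[L0]=70
3. P0: store L1 := 72  bus=[BusRdX]  L1: P0=M P1=I P2=I  mem[L1]=50
4. P1: load  L0  bus=[BusRd]  L0: P0=I P1=S P2=O  mem[L0]=70
5. P2: load  L1  bus=[BusRd]  L1: P0=O P1=I P2=S  mem[L1]=50
6. P1: store L1 := 38  bus=[BusRdX,Flush]  L1: P0=I P1=M P2=I  mem[L1]=72
7. P2: store L1 := 84  bus=[BusRdX,Flush]  L1: P0=I P1=I P2=M  mem[L1]=38
8. P0: load  L0  bus=[BusRd]  L0: P0=S P1=S P2=O  mem[L0]=70
9. P1: load  L0  bus=[-]  L0: P0=S P1=S P2=O  mem[L0]=70
10. P2: load  L0  bus=[-]  L0: P0=S P1=S P2=O  mem[L0]=70
11. P0: store L0 := 17  bus=[BusUpgr,Flush]  L0: P0=M P1=I P2=I  mem[L0]=48
12. P2: store L0 := 78  bus=[BusRdX,Flush]  L0: P0=I P1=I P2=M  mem[L0]=17
13. P1: load  L1  bus=[BusRd]  L1: P0=I P1=S P2=O  mem[L1]=38
14. P0: store L0 := 72  bus=[BusRdX,Flush]  L0: P0=M P1=I P2=I  mem[L0]=78
15. P0: load  L0  bus=[-]  L0: P0=M P1=I P2=I  mem[L0]=78
16. P0: load  L0  bus=[-]  L0: P0=M P1=I P2=I  mem[L0]=78

state = S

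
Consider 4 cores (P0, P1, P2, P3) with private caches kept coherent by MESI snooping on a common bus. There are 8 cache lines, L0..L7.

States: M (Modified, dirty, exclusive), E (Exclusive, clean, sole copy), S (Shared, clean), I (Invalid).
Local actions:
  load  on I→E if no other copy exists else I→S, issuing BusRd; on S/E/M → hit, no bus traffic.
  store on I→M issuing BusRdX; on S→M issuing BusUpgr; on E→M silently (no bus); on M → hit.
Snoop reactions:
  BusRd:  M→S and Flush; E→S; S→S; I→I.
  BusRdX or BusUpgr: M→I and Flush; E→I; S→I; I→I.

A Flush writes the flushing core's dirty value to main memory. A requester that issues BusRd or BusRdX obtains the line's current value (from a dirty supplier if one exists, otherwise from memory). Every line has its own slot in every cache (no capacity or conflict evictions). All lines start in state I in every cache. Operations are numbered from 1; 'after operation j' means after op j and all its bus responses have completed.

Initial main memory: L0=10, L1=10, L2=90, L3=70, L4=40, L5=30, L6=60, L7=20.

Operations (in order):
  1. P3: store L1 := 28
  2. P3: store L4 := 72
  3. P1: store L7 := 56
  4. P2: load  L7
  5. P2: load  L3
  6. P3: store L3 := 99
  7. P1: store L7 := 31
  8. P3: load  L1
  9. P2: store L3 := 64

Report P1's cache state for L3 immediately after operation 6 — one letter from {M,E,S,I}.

step 1: P3: store L1 := 28  ⟶  IIIM  (L1)  txn=BusRdX  M[L1]=10
step 2: P3: store L4 := 72  ⟶  IIIM  (L4)  txn=BusRdX  M[L4]=40
step 3: P1: store L7 := 56  ⟶  IMII  (L7)  txn=BusRdX  M[L7]=20
step 4: P2: load  L7  ⟶  ISSI  (L7)  txn=BusRd+Flush  M[L7]=56
step 5: P2: load  L3  ⟶  IIEI  (L3)  txn=BusRd  M[L3]=70
step 6: P3: store L3 := 99  ⟶  IIIM  (L3)  txn=BusRdX  M[L3]=70
step 7: P1: store L7 := 31  ⟶  IMII  (L7)  txn=BusUpgr  M[L7]=56
step 8: P3: load  L1  ⟶  IIIM  (L1)  txn=∅  M[L1]=10
step 9: P2: store L3 := 64  ⟶  IIMI  (L3)  txn=BusRdX+Flush  M[L3]=99

state = I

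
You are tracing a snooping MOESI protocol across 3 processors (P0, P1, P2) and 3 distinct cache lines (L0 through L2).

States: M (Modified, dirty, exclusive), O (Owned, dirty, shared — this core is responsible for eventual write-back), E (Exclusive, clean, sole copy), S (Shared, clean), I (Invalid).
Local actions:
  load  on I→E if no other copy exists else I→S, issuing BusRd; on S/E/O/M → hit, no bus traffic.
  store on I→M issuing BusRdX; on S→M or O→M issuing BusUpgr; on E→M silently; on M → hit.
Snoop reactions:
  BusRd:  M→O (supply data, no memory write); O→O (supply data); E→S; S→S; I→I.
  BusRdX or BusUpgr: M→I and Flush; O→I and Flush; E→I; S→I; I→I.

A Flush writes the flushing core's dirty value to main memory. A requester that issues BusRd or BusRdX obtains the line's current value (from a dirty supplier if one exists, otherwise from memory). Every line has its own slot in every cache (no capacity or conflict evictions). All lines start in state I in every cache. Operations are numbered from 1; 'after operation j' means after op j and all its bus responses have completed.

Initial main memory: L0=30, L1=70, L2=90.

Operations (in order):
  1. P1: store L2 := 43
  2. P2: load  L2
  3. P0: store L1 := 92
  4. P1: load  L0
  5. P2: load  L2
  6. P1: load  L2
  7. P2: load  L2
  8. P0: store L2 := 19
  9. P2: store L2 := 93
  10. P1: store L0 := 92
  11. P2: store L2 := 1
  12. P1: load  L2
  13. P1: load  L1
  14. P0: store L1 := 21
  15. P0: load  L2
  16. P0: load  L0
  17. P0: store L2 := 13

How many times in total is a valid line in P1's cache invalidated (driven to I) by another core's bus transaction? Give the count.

invalidations = 3

[1] P1: store L2 := 43 | P0:I, P1:M(43), P2:I | bus: BusRdX
[2] P2: load  L2 | P0:I, P1:O(43), P2:S(43) | bus: BusRd
[3] P0: store L1 := 92 | P0:M(92), P1:I, P2:I | bus: BusRdX
[4] P1: load  L0 | P0:I, P1:E(30), P2:I | bus: BusRd
[5] P2: load  L2 | P0:I, P1:O(43), P2:S(43) | bus: none
[6] P1: load  L2 | P0:I, P1:O(43), P2:S(43) | bus: none
[7] P2: load  L2 | P0:I, P1:O(43), P2:S(43) | bus: none
[8] P0: store L2 := 19 | P0:M(19), P1:I, P2:I | bus: BusRdX,Flush
[9] P2: store L2 := 93 | P0:I, P1:I, P2:M(93) | bus: BusRdX,Flush
[10] P1: store L0 := 92 | P0:I, P1:M(92), P2:I | bus: none
[11] P2: store L2 := 1 | P0:I, P1:I, P2:M(1) | bus: none
[12] P1: load  L2 | P0:I, P1:S(1), P2:O(1) | bus: BusRd
[13] P1: load  L1 | P0:O(92), P1:S(92), P2:I | bus: BusRd
[14] P0: store L1 := 21 | P0:M(21), P1:I, P2:I | bus: BusUpgr
[15] P0: load  L2 | P0:S(1), P1:S(1), P2:O(1) | bus: BusRd
[16] P0: load  L0 | P0:S(92), P1:O(92), P2:I | bus: BusRd
[17] P0: store L2 := 13 | P0:M(13), P1:I, P2:I | bus: BusUpgr,Flush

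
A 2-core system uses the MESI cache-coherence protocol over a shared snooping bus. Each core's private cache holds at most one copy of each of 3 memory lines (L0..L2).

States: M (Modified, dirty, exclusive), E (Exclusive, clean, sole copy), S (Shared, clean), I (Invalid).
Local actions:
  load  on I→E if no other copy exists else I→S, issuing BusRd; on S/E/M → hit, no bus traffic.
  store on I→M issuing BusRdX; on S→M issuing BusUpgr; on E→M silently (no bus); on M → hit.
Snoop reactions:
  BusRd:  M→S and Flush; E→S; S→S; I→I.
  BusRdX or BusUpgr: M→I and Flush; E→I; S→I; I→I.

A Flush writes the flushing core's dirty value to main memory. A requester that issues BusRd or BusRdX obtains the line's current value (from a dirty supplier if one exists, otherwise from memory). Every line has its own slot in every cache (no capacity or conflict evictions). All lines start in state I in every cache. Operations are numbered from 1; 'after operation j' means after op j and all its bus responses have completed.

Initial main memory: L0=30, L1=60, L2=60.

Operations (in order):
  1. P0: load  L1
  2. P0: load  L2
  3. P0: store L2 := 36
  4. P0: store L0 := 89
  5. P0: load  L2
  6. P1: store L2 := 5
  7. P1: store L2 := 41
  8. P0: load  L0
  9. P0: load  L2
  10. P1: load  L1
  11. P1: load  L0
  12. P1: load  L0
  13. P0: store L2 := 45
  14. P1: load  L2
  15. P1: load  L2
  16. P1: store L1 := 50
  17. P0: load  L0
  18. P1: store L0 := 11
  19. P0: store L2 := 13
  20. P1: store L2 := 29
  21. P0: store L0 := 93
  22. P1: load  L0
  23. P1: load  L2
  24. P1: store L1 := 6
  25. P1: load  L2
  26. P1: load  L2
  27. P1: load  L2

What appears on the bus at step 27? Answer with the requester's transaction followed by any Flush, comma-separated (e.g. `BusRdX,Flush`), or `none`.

bus = none

[1] P0: load  L1 | P0:E(60), P1:I | bus: BusRd
[2] P0: load  L2 | P0:E(60), P1:I | bus: BusRd
[3] P0: store L2 := 36 | P0:M(36), P1:I | bus: none
[4] P0: store L0 := 89 | P0:M(89), P1:I | bus: BusRdX
[5] P0: load  L2 | P0:M(36), P1:I | bus: none
[6] P1: store L2 := 5 | P0:I, P1:M(5) | bus: BusRdX,Flush
[7] P1: store L2 := 41 | P0:I, P1:M(41) | bus: none
[8] P0: load  L0 | P0:M(89), P1:I | bus: none
[9] P0: load  L2 | P0:S(41), P1:S(41) | bus: BusRd,Flush
[10] P1: load  L1 | P0:S(60), P1:S(60) | bus: BusRd
[11] P1: load  L0 | P0:S(89), P1:S(89) | bus: BusRd,Flush
[12] P1: load  L0 | P0:S(89), P1:S(89) | bus: none
[13] P0: store L2 := 45 | P0:M(45), P1:I | bus: BusUpgr
[14] P1: load  L2 | P0:S(45), P1:S(45) | bus: BusRd,Flush
[15] P1: load  L2 | P0:S(45), P1:S(45) | bus: none
[16] P1: store L1 := 50 | P0:I, P1:M(50) | bus: BusUpgr
[17] P0: load  L0 | P0:S(89), P1:S(89) | bus: none
[18] P1: store L0 := 11 | P0:I, P1:M(11) | bus: BusUpgr
[19] P0: store L2 := 13 | P0:M(13), P1:I | bus: BusUpgr
[20] P1: store L2 := 29 | P0:I, P1:M(29) | bus: BusRdX,Flush
[21] P0: store L0 := 93 | P0:M(93), P1:I | bus: BusRdX,Flush
[22] P1: load  L0 | P0:S(93), P1:S(93) | bus: BusRd,Flush
[23] P1: load  L2 | P0:I, P1:M(29) | bus: none
[24] P1: store L1 := 6 | P0:I, P1:M(6) | bus: none
[25] P1: load  L2 | P0:I, P1:M(29) | bus: none
[26] P1: load  L2 | P0:I, P1:M(29) | bus: none
[27] P1: load  L2 | P0:I, P1:M(29) | bus: none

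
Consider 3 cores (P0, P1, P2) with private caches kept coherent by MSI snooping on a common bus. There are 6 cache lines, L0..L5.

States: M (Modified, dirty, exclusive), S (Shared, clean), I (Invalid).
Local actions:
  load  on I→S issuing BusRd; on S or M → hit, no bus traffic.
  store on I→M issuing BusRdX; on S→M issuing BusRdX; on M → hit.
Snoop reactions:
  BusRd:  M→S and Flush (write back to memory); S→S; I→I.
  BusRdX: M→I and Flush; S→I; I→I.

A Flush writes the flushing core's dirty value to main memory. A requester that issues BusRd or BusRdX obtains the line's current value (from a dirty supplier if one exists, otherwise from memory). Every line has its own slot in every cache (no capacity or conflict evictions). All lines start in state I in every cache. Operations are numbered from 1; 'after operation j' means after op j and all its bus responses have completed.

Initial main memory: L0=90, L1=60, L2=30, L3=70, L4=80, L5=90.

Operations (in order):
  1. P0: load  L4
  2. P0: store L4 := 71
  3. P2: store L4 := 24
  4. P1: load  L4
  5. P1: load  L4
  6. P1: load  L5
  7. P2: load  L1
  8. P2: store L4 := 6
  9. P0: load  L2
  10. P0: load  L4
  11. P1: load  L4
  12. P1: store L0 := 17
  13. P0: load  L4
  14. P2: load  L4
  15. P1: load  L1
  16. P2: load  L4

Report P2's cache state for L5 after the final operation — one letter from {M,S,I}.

step 1: P0: load  L4  ⟶  SII  (L4)  txn=BusRd  M[L4]=80
step 2: P0: store L4 := 71  ⟶  MII  (L4)  txn=BusRdX  M[L4]=80
step 3: P2: store L4 := 24  ⟶  IIM  (L4)  txn=BusRdX+Flush  M[L4]=71
step 4: P1: load  L4  ⟶  ISS  (L4)  txn=BusRd+Flush  M[L4]=24
step 5: P1: load  L4  ⟶  ISS  (L4)  txn=∅  M[L4]=24
step 6: P1: load  L5  ⟶  ISI  (L5)  txn=BusRd  M[L5]=90
step 7: P2: load  L1  ⟶  IIS  (L1)  txn=BusRd  M[L1]=60
step 8: P2: store L4 := 6  ⟶  IIM  (L4)  txn=BusRdX  M[L4]=24
step 9: P0: load  L2  ⟶  SII  (L2)  txn=BusRd  M[L2]=30
step 10: P0: load  L4  ⟶  SIS  (L4)  txn=BusRd+Flush  M[L4]=6
step 11: P1: load  L4  ⟶  SSS  (L4)  txn=BusRd  M[L4]=6
step 12: P1: store L0 := 17  ⟶  IMI  (L0)  txn=BusRdX  M[L0]=90
step 13: P0: load  L4  ⟶  SSS  (L4)  txn=∅  M[L4]=6
step 14: P2: load  L4  ⟶  SSS  (L4)  txn=∅  M[L4]=6
step 15: P1: load  L1  ⟶  ISS  (L1)  txn=BusRd  M[L1]=60
step 16: P2: load  L4  ⟶  SSS  (L4)  txn=∅  M[L4]=6

state = I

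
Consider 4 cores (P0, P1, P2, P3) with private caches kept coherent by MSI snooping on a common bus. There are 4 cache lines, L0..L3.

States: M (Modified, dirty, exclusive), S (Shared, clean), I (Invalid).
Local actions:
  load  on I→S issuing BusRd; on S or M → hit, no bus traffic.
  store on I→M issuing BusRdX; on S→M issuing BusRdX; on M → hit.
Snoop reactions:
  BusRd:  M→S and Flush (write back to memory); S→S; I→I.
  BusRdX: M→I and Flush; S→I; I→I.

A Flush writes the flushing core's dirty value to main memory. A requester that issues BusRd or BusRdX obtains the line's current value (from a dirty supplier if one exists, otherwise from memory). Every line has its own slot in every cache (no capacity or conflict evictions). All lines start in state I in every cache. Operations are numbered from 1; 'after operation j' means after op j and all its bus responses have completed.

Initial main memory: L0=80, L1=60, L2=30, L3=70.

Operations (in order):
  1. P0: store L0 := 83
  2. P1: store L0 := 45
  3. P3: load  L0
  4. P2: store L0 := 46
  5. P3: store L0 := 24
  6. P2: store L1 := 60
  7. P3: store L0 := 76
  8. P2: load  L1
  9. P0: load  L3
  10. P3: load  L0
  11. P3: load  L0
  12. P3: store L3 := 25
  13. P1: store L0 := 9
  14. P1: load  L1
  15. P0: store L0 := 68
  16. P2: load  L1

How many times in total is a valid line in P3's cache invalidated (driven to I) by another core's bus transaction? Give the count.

invalidations = 2

1. P0: store L0 := 83  bus=[BusRdX]  L0: P0=M P1=I P2=I P3=I  mem[L0]=80
2. P1: store L0 := 45  bus=[BusRdX,Flush]  L0: P0=I P1=M P2=I P3=I  mem[L0]=83
3. P3: load  L0  bus=[BusRd,Flush]  L0: P0=I P1=S P2=I P3=S  mem[L0]=45
4. P2: store L0 := 46  bus=[BusRdX]  L0: P0=I P1=I P2=M P3=I  mem[L0]=45
5. P3: store L0 := 24  bus=[BusRdX,Flush]  L0: P0=I P1=I P2=I P3=M  mem[L0]=46
6. P2: store L1 := 60  bus=[BusRdX]  L1: P0=I P1=I P2=M P3=I  mem[L1]=60
7. P3: store L0 := 76  bus=[-]  L0: P0=I P1=I P2=I P3=M  mem[L0]=46
8. P2: load  L1  bus=[-]  L1: P0=I P1=I P2=M P3=I  mem[L1]=60
9. P0: load  L3  bus=[BusRd]  L3: P0=S P1=I P2=I P3=I  mem[L3]=70
10. P3: load  L0  bus=[-]  L0: P0=I P1=I P2=I P3=M  mem[L0]=46
11. P3: load  L0  bus=[-]  L0: P0=I P1=I P2=I P3=M  mem[L0]=46
12. P3: store L3 := 25  bus=[BusRdX]  L3: P0=I P1=I P2=I P3=M  mem[L3]=70
13. P1: store L0 := 9  bus=[BusRdX,Flush]  L0: P0=I P1=M P2=I P3=I  mem[L0]=76
14. P1: load  L1  bus=[BusRd,Flush]  L1: P0=I P1=S P2=S P3=I  mem[L1]=60
15. P0: store L0 := 68  bus=[BusRdX,Flush]  L0: P0=M P1=I P2=I P3=I  mem[L0]=9
16. P2: load  L1  bus=[-]  L1: P0=I P1=S P2=S P3=I  mem[L1]=60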